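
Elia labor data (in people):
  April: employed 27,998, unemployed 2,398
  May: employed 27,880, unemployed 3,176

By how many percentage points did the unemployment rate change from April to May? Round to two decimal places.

April: labor force = 27,998 + 2,398 = 30,396; u = 2,398/30,396 = 7.89%.
May: labor force = 27,880 + 3,176 = 31,056; u = 3,176/31,056 = 10.23%.
Change = 10.23% − 7.89% = +2.34 pp.

The unemployment rate changed by +2.34 percentage points.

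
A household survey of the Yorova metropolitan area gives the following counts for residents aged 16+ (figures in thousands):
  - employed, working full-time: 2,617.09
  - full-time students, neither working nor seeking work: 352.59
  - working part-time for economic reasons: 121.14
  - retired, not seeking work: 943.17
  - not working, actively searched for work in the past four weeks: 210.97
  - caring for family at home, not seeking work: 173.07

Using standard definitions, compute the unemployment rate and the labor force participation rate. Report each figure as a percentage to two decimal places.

Unemployment rate ≈ 7.15%; labor force participation rate ≈ 66.75%.

Employed = 2,617.09 + 121.14 = 2,738.23 thousand (anyone who worked, including part-time for economic reasons, counts as employed).
Unemployed = 210.97 thousand.
Labor force = 2,738.23 + 210.97 = 2,949.20 thousand.
Not in labor force = 352.59 + 943.17 + 173.07 = 1,468.83 thousand (those not working and not actively searching are outside the labor force).
Civilian working-age population = 2,949.20 + 1,468.83 = 4,418.03 thousand.
Unemployment rate = 210.97 / 2,949.20 = 7.15%.
Labor force participation rate = 2,949.20 / 4,418.03 = 66.75%.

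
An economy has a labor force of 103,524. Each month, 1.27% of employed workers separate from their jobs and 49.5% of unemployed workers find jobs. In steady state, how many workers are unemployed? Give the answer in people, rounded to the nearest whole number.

About 2,590 are unemployed in steady state.

Steady-state unemployment rate u* = s/(s+f) = 1.27/(1.27+49.5) = 0.025015.
Unemployed = u* × labor force = 0.025015 × 103,524 ≈ 2,590.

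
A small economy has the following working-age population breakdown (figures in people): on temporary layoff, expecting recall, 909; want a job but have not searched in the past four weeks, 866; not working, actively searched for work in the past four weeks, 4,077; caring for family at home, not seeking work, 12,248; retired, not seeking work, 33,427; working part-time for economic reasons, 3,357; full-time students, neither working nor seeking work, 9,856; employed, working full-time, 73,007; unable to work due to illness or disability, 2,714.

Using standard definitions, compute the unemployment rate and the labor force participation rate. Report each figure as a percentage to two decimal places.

Employed = 3,357 + 73,007 = 76,364 (anyone who worked, including part-time for economic reasons, counts as employed).
Unemployed = 909 + 4,077 = 4,986 (jobless and actively searching, or on temporary layoff).
Labor force = 76,364 + 4,986 = 81,350.
Not in labor force = 866 + 12,248 + 33,427 + 9,856 + 2,714 = 59,111 (those not working and not actively searching are outside the labor force — including those who want a job but have given up searching).
Civilian working-age population = 81,350 + 59,111 = 140,461.
Unemployment rate = 4,986 / 81,350 = 6.13%.
Labor force participation rate = 81,350 / 140,461 = 57.92%.

Unemployment rate ≈ 6.13%; labor force participation rate ≈ 57.92%.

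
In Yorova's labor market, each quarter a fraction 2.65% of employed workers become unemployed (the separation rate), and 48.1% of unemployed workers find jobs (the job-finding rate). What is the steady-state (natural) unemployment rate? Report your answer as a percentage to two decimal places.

At steady state the flows balance: s·E = f·U, so U/(E+U) = s/(s+f).
u* = 2.65 / (2.65 + 48.1) = 2.65 / 50.75 = 5.22%.

Steady-state unemployment rate ≈ 5.22%.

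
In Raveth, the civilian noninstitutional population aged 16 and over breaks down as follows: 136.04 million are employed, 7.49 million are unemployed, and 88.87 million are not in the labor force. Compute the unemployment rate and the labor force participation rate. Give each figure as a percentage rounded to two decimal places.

Unemployment rate ≈ 5.22%; labor force participation rate ≈ 61.76%.

Labor force = employed + unemployed = 136.04 + 7.49 = 143.53 million.
Working-age population = 143.53 + 88.87 = 232.40 million.
Unemployment rate = 7.49 / 143.53 = 5.22%.
Labor force participation rate = 143.53 / 232.40 = 61.76%.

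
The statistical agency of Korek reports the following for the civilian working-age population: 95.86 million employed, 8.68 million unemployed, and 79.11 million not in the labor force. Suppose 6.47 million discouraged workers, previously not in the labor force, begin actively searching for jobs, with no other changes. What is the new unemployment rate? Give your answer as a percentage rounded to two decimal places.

New unemployment rate ≈ 13.65%.

Initially, labor force = 95.86 + 8.68 = 104.54 million, so u = 8.68/104.54 = 8.30%.
After the change, unemployed and labor force both rise by 6.47 → E = 95.86, U = 15.15, labor force = 111.01 million.
New unemployment rate = 15.15 / 111.01 = 13.65%.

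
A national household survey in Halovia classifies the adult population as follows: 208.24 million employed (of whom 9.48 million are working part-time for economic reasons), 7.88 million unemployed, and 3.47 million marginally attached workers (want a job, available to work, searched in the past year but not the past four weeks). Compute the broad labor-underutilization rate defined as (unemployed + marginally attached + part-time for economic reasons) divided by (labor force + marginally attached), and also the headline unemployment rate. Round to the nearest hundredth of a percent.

Broad underutilization rate ≈ 9.49%; headline unemployment rate ≈ 3.65%.

Labor force = 208.24 + 7.88 = 216.12 million.
Numerator = 7.88 + 3.47 + 9.48 = 20.83 million.
Denominator = 216.12 + 3.47 = 219.59 million.
Broad rate = 20.83 / 219.59 = 9.49%.
Headline unemployment rate = 7.88 / 216.12 = 3.65%.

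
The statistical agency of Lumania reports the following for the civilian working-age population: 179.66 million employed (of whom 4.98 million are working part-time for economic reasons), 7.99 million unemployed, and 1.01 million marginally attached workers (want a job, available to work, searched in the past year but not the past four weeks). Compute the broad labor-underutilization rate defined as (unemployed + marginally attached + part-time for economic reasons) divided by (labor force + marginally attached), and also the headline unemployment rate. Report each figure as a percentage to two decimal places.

Broad underutilization rate ≈ 7.41%; headline unemployment rate ≈ 4.26%.

Labor force = 179.66 + 7.99 = 187.65 million.
Numerator = 7.99 + 1.01 + 4.98 = 13.98 million.
Denominator = 187.65 + 1.01 = 188.66 million.
Broad rate = 13.98 / 188.66 = 7.41%.
Headline unemployment rate = 7.99 / 187.65 = 4.26%.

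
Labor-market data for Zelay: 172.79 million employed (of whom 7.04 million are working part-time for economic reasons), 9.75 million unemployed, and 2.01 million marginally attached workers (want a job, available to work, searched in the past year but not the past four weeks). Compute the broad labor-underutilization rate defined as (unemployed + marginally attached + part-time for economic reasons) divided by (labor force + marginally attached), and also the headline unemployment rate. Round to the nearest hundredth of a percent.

Broad underutilization rate ≈ 10.19%; headline unemployment rate ≈ 5.34%.

Labor force = 172.79 + 9.75 = 182.54 million.
Numerator = 9.75 + 2.01 + 7.04 = 18.80 million.
Denominator = 182.54 + 2.01 = 184.55 million.
Broad rate = 18.80 / 184.55 = 10.19%.
Headline unemployment rate = 9.75 / 182.54 = 5.34%.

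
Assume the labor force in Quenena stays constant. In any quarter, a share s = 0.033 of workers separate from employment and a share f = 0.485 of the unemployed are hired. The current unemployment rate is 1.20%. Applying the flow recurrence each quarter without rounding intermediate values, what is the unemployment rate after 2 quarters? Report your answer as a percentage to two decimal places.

Unemployment rate after two quarters ≈ 5.17%.

With a fixed labor force, u_{t+1} = u_t + s·(1−u_t) − f·u_t = u_t·(1−s−f) + s.
Here 1−s−f = 0.482 and s = 0.033.
u_1 = 0.012000 × 0.482 + 0.033 = 0.038784.
u_2 = 0.038784 × 0.482 + 0.033 = 0.051694.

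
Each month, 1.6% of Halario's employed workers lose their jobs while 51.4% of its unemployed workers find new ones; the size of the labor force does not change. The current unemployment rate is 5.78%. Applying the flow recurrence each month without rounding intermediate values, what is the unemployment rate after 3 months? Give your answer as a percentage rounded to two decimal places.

With a fixed labor force, u_{t+1} = u_t + s·(1−u_t) − f·u_t = u_t·(1−s−f) + s.
Here 1−s−f = 0.470 and s = 0.016.
u_1 = 0.057800 × 0.470 + 0.016 = 0.043166.
u_2 = 0.043166 × 0.470 + 0.016 = 0.036288.
u_3 = 0.036288 × 0.470 + 0.016 = 0.033055.

Unemployment rate after three months ≈ 3.31%.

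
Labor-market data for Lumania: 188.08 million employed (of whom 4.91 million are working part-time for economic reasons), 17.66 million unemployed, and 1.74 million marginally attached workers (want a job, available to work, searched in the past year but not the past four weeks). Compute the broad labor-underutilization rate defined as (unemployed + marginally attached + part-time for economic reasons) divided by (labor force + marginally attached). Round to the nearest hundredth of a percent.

Broad underutilization rate ≈ 11.72%.

Labor force = 188.08 + 17.66 = 205.74 million.
Numerator = 17.66 + 1.74 + 4.91 = 24.31 million.
Denominator = 205.74 + 1.74 = 207.48 million.
Broad rate = 24.31 / 207.48 = 11.72%.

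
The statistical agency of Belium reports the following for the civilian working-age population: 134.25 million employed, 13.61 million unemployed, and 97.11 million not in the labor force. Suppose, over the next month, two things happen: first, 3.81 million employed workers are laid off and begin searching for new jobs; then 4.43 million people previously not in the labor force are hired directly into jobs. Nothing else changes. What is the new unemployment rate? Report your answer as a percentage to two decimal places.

New unemployment rate ≈ 11.44%.

Initially, labor force = 134.25 + 13.61 = 147.86 million, so u = 13.61/147.86 = 9.20%.
After the first change, employed falls and unemployed rises by 3.81; labor force unchanged → E = 130.44, U = 17.42, labor force = 147.86 million.
After the second change, employed and labor force both rise by 4.43; unemployed unchanged → E = 134.87, U = 17.42, labor force = 152.29 million.
New unemployment rate = 17.42 / 152.29 = 11.44%.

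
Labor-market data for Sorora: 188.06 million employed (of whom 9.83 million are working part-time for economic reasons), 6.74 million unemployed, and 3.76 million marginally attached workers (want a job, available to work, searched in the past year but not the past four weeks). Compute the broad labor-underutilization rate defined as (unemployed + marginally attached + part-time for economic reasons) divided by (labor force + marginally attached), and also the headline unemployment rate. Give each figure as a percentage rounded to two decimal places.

Broad underutilization rate ≈ 10.24%; headline unemployment rate ≈ 3.46%.

Labor force = 188.06 + 6.74 = 194.80 million.
Numerator = 6.74 + 3.76 + 9.83 = 20.33 million.
Denominator = 194.80 + 3.76 = 198.56 million.
Broad rate = 20.33 / 198.56 = 10.24%.
Headline unemployment rate = 6.74 / 194.80 = 3.46%.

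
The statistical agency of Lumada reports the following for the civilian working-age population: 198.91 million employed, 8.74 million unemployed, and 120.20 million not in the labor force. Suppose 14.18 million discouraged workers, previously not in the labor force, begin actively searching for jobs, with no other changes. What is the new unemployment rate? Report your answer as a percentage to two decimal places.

New unemployment rate ≈ 10.33%.

Initially, labor force = 198.91 + 8.74 = 207.65 million, so u = 8.74/207.65 = 4.21%.
After the change, unemployed and labor force both rise by 14.18 → E = 198.91, U = 22.92, labor force = 221.83 million.
New unemployment rate = 22.92 / 221.83 = 10.33%.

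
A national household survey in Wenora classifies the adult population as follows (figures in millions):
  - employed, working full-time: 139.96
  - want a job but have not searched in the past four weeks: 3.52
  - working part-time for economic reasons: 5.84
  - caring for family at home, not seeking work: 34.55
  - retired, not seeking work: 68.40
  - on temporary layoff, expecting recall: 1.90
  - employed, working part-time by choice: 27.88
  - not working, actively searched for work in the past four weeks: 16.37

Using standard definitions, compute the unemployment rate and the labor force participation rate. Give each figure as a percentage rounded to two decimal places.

Employed = 139.96 + 5.84 + 27.88 = 173.68 million (anyone who worked, including part-time for economic reasons, counts as employed).
Unemployed = 1.90 + 16.37 = 18.27 million (jobless and actively searching, or on temporary layoff).
Labor force = 173.68 + 18.27 = 191.95 million.
Not in labor force = 3.52 + 34.55 + 68.40 = 106.47 million (those not working and not actively searching are outside the labor force — including those who want a job but have given up searching).
Civilian working-age population = 191.95 + 106.47 = 298.42 million.
Unemployment rate = 18.27 / 191.95 = 9.52%.
Labor force participation rate = 191.95 / 298.42 = 64.32%.

Unemployment rate ≈ 9.52%; labor force participation rate ≈ 64.32%.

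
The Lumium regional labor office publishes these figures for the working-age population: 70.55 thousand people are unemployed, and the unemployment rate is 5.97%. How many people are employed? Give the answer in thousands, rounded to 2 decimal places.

Labor force = U / u = 70.55 / 0.0597 ≈ 1,181.74 thousand.
Employed = labor force − unemployed = 1,181.74 − 70.55 = 1,111.19 thousand.

About 1,111.19 thousand are employed.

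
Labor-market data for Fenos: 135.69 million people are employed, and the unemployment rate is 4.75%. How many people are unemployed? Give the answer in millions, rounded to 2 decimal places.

Let U be the number unemployed. The labor force is E + U, and U/(E+U) = 0.0475.
So U = 0.0475 × 135.69 / (1 − 0.0475) = 6.4453 / 0.9525 ≈ 6.77 million.

About 6.77 million are unemployed.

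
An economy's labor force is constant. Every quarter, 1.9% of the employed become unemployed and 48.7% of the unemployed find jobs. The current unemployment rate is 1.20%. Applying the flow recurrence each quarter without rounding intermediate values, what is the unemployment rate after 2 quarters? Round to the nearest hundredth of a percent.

With a fixed labor force, u_{t+1} = u_t + s·(1−u_t) − f·u_t = u_t·(1−s−f) + s.
Here 1−s−f = 0.494 and s = 0.019.
u_1 = 0.012000 × 0.494 + 0.019 = 0.024928.
u_2 = 0.024928 × 0.494 + 0.019 = 0.031314.

Unemployment rate after two quarters ≈ 3.13%.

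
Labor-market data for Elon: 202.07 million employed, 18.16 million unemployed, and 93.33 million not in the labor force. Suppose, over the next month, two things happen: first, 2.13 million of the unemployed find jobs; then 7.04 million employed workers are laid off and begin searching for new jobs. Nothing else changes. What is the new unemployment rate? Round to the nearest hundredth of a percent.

New unemployment rate ≈ 10.48%.

Initially, labor force = 202.07 + 18.16 = 220.23 million, so u = 18.16/220.23 = 8.25%.
After the first change, unemployed falls and employed rises by 2.13; labor force unchanged → E = 204.20, U = 16.03, labor force = 220.23 million.
After the second change, employed falls and unemployed rises by 7.04; labor force unchanged → E = 197.16, U = 23.07, labor force = 220.23 million.
New unemployment rate = 23.07 / 220.23 = 10.48%.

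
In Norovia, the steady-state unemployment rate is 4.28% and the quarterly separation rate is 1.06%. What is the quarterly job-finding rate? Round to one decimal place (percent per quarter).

Job-finding rate ≈ 23.7% per quarter.

From u* = s/(s+f): f = s·(1−u)/u.
f = 1.06 × (1 − 0.0428) / 0.0428 = 1.0146 / 0.0428 ≈ 23.7% per quarter.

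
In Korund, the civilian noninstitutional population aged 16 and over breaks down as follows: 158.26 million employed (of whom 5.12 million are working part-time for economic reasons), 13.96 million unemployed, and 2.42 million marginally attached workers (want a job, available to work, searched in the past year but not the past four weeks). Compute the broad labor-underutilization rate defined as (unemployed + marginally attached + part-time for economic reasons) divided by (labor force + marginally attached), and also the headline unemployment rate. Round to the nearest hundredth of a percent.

Broad underutilization rate ≈ 12.31%; headline unemployment rate ≈ 8.11%.

Labor force = 158.26 + 13.96 = 172.22 million.
Numerator = 13.96 + 2.42 + 5.12 = 21.50 million.
Denominator = 172.22 + 2.42 = 174.64 million.
Broad rate = 21.50 / 174.64 = 12.31%.
Headline unemployment rate = 13.96 / 172.22 = 8.11%.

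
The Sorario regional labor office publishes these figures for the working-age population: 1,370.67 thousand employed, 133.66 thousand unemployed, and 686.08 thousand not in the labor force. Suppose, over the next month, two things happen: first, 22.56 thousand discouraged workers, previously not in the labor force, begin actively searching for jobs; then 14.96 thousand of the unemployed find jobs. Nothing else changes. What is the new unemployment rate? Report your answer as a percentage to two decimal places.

Initially, labor force = 1,370.67 + 133.66 = 1,504.33 thousand, so u = 133.66/1,504.33 = 8.89%.
After the first change, unemployed and labor force both rise by 22.56 → E = 1,370.67, U = 156.22, labor force = 1,526.89 thousand.
After the second change, unemployed falls and employed rises by 14.96; labor force unchanged → E = 1,385.63, U = 141.26, labor force = 1,526.89 thousand.
New unemployment rate = 141.26 / 1,526.89 = 9.25%.

New unemployment rate ≈ 9.25%.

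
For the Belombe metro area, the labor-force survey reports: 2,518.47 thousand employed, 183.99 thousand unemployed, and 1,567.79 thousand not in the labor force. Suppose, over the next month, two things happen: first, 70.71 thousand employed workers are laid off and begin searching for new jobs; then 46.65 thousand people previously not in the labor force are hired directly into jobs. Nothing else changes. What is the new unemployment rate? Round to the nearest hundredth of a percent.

New unemployment rate ≈ 9.26%.

Initially, labor force = 2,518.47 + 183.99 = 2,702.46 thousand, so u = 183.99/2,702.46 = 6.81%.
After the first change, employed falls and unemployed rises by 70.71; labor force unchanged → E = 2,447.76, U = 254.70, labor force = 2,702.46 thousand.
After the second change, employed and labor force both rise by 46.65; unemployed unchanged → E = 2,494.41, U = 254.70, labor force = 2,749.11 thousand.
New unemployment rate = 254.70 / 2,749.11 = 9.26%.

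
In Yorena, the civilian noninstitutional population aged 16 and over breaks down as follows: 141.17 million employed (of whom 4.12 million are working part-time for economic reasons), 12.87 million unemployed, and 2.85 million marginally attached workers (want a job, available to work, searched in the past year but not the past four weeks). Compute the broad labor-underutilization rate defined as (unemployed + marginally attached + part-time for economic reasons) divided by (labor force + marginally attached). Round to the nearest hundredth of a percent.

Labor force = 141.17 + 12.87 = 154.04 million.
Numerator = 12.87 + 2.85 + 4.12 = 19.84 million.
Denominator = 154.04 + 2.85 = 156.89 million.
Broad rate = 19.84 / 156.89 = 12.65%.

Broad underutilization rate ≈ 12.65%.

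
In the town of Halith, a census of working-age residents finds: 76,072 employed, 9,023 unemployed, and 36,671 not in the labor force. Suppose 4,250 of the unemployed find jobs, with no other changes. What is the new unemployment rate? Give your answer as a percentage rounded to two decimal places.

New unemployment rate ≈ 5.61%.

Initially, labor force = 76,072 + 9,023 = 85,095, so u = 9,023/85,095 = 10.60%.
After the change, unemployed falls and employed rises by 4,250; labor force unchanged → E = 80,322, U = 4,773, labor force = 85,095.
New unemployment rate = 4,773 / 85,095 = 5.61%.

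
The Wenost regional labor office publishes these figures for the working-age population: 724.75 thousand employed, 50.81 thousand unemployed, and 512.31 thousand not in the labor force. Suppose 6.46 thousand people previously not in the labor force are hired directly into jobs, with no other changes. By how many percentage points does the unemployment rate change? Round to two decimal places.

Initially, labor force = 724.75 + 50.81 = 775.56 thousand, so u = 50.81/775.56 = 6.55%.
After the change, employed and labor force both rise by 6.46; unemployed unchanged → E = 731.21, U = 50.81, labor force = 782.02 thousand.
New unemployment rate = 50.81 / 782.02 = 6.50%.
Change = 6.50% − 6.55% = −0.05 percentage points.

The unemployment rate changes by −0.05 percentage points.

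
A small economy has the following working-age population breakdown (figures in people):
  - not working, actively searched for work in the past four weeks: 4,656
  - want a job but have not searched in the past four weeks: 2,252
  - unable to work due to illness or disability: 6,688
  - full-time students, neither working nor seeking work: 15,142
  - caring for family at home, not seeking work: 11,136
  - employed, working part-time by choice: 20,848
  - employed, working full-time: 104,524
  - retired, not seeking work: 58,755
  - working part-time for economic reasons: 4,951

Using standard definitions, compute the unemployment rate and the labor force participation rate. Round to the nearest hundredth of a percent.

Employed = 20,848 + 104,524 + 4,951 = 130,323 (anyone who worked, including part-time for economic reasons, counts as employed).
Unemployed = 4,656.
Labor force = 130,323 + 4,656 = 134,979.
Not in labor force = 2,252 + 6,688 + 15,142 + 11,136 + 58,755 = 93,973 (those not working and not actively searching are outside the labor force — including those who want a job but have given up searching).
Civilian working-age population = 134,979 + 93,973 = 228,952.
Unemployment rate = 4,656 / 134,979 = 3.45%.
Labor force participation rate = 134,979 / 228,952 = 58.96%.

Unemployment rate ≈ 3.45%; labor force participation rate ≈ 58.96%.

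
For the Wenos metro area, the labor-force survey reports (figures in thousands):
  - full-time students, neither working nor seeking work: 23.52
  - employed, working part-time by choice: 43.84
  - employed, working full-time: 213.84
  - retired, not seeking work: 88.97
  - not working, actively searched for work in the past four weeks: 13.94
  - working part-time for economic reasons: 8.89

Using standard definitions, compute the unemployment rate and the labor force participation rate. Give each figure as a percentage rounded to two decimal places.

Employed = 43.84 + 213.84 + 8.89 = 266.57 thousand (anyone who worked, including part-time for economic reasons, counts as employed).
Unemployed = 13.94 thousand.
Labor force = 266.57 + 13.94 = 280.51 thousand.
Not in labor force = 23.52 + 88.97 = 112.49 thousand (those not working and not actively searching are outside the labor force).
Civilian working-age population = 280.51 + 112.49 = 393.00 thousand.
Unemployment rate = 13.94 / 280.51 = 4.97%.
Labor force participation rate = 280.51 / 393.00 = 71.38%.

Unemployment rate ≈ 4.97%; labor force participation rate ≈ 71.38%.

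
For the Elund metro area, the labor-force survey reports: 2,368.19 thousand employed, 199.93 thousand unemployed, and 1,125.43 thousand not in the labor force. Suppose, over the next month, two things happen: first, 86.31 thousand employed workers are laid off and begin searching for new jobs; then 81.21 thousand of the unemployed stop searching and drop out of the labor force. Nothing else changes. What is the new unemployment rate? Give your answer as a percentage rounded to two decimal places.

New unemployment rate ≈ 8.24%.

Initially, labor force = 2,368.19 + 199.93 = 2,568.12 thousand, so u = 199.93/2,568.12 = 7.79%.
After the first change, employed falls and unemployed rises by 86.31; labor force unchanged → E = 2,281.88, U = 286.24, labor force = 2,568.12 thousand.
After the second change, unemployed and labor force both fall by 81.21 → E = 2,281.88, U = 205.03, labor force = 2,486.91 thousand.
New unemployment rate = 205.03 / 2,486.91 = 8.24%.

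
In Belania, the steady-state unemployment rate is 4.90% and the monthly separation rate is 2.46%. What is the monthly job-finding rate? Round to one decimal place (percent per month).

From u* = s/(s+f): f = s·(1−u)/u.
f = 2.46 × (1 − 0.0490) / 0.0490 = 2.3395 / 0.0490 ≈ 47.7% per month.

Job-finding rate ≈ 47.7% per month.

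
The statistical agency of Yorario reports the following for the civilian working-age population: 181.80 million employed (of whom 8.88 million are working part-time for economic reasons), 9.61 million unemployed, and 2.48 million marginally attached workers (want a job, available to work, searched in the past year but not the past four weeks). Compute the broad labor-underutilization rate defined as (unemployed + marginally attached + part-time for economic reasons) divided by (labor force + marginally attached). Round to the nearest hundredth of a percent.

Labor force = 181.80 + 9.61 = 191.41 million.
Numerator = 9.61 + 2.48 + 8.88 = 20.97 million.
Denominator = 191.41 + 2.48 = 193.89 million.
Broad rate = 20.97 / 193.89 = 10.82%.

Broad underutilization rate ≈ 10.82%.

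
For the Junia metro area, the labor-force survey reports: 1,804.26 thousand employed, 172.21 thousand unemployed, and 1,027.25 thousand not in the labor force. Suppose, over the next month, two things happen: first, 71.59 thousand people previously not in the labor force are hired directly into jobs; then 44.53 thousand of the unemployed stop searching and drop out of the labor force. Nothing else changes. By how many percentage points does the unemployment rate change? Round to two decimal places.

The unemployment rate changes by −2.34 percentage points.

Initially, labor force = 1,804.26 + 172.21 = 1,976.47 thousand, so u = 172.21/1,976.47 = 8.71%.
After the first change, employed and labor force both rise by 71.59; unemployed unchanged → E = 1,875.85, U = 172.21, labor force = 2,048.06 thousand.
After the second change, unemployed and labor force both fall by 44.53 → E = 1,875.85, U = 127.68, labor force = 2,003.53 thousand.
New unemployment rate = 127.68 / 2,003.53 = 6.37%.
Change = 6.37% − 8.71% = −2.34 percentage points.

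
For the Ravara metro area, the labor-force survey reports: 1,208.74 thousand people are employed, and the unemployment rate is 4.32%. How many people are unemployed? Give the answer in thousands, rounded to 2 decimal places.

Let U be the number unemployed. The labor force is E + U, and U/(E+U) = 0.0432.
So U = 0.0432 × 1,208.74 / (1 − 0.0432) = 52.2176 / 0.9568 ≈ 54.58 thousand.

About 54.58 thousand are unemployed.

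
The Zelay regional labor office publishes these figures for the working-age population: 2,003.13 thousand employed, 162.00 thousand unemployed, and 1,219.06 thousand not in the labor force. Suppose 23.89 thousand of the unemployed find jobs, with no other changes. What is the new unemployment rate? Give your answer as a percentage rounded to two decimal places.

New unemployment rate ≈ 6.38%.

Initially, labor force = 2,003.13 + 162.00 = 2,165.13 thousand, so u = 162.00/2,165.13 = 7.48%.
After the change, unemployed falls and employed rises by 23.89; labor force unchanged → E = 2,027.02, U = 138.11, labor force = 2,165.13 thousand.
New unemployment rate = 138.11 / 2,165.13 = 6.38%.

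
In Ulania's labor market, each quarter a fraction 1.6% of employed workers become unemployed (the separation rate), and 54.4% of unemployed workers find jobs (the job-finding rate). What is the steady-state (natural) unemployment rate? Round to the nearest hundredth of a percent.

Steady-state unemployment rate ≈ 2.86%.

At steady state the flows balance: s·E = f·U, so U/(E+U) = s/(s+f).
u* = 1.6 / (1.6 + 54.4) = 1.6 / 56.00 = 2.86%.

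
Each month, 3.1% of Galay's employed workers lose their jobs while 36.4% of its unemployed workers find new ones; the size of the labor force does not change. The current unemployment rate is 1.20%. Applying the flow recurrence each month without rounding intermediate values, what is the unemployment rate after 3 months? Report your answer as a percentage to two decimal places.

Unemployment rate after three months ≈ 6.38%.

With a fixed labor force, u_{t+1} = u_t + s·(1−u_t) − f·u_t = u_t·(1−s−f) + s.
Here 1−s−f = 0.605 and s = 0.031.
u_1 = 0.012000 × 0.605 + 0.031 = 0.038260.
u_2 = 0.038260 × 0.605 + 0.031 = 0.054147.
u_3 = 0.054147 × 0.605 + 0.031 = 0.063759.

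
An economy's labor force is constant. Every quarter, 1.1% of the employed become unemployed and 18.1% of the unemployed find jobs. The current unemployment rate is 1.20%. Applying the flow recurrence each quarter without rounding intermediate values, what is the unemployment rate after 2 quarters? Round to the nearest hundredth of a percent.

Unemployment rate after two quarters ≈ 2.77%.

With a fixed labor force, u_{t+1} = u_t + s·(1−u_t) − f·u_t = u_t·(1−s−f) + s.
Here 1−s−f = 0.808 and s = 0.011.
u_1 = 0.012000 × 0.808 + 0.011 = 0.020696.
u_2 = 0.020696 × 0.808 + 0.011 = 0.027722.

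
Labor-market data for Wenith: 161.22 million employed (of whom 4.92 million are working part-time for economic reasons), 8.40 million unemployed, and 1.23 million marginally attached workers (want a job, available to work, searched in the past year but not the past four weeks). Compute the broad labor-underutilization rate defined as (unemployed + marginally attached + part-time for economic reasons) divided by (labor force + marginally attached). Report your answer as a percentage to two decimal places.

Labor force = 161.22 + 8.40 = 169.62 million.
Numerator = 8.40 + 1.23 + 4.92 = 14.55 million.
Denominator = 169.62 + 1.23 = 170.85 million.
Broad rate = 14.55 / 170.85 = 8.52%.

Broad underutilization rate ≈ 8.52%.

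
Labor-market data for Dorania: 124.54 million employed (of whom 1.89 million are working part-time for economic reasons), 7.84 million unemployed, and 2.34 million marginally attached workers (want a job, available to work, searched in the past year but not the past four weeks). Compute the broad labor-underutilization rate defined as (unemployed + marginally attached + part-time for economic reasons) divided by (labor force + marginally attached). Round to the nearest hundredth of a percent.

Labor force = 124.54 + 7.84 = 132.38 million.
Numerator = 7.84 + 2.34 + 1.89 = 12.07 million.
Denominator = 132.38 + 2.34 = 134.72 million.
Broad rate = 12.07 / 134.72 = 8.96%.

Broad underutilization rate ≈ 8.96%.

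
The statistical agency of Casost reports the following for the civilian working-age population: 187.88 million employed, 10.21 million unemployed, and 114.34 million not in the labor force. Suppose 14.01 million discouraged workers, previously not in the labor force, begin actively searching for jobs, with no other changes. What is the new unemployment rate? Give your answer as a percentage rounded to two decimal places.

Initially, labor force = 187.88 + 10.21 = 198.09 million, so u = 10.21/198.09 = 5.15%.
After the change, unemployed and labor force both rise by 14.01 → E = 187.88, U = 24.22, labor force = 212.10 million.
New unemployment rate = 24.22 / 212.10 = 11.42%.

New unemployment rate ≈ 11.42%.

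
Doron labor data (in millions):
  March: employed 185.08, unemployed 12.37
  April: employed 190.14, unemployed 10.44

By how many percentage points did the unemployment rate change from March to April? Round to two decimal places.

March: labor force = 185.08 + 12.37 = 197.45; u = 12.37/197.45 = 6.26%.
April: labor force = 190.14 + 10.44 = 200.58; u = 10.44/200.58 = 5.20%.
Change = 5.20% − 6.26% = −1.06 pp.

The unemployment rate changed by −1.06 percentage points.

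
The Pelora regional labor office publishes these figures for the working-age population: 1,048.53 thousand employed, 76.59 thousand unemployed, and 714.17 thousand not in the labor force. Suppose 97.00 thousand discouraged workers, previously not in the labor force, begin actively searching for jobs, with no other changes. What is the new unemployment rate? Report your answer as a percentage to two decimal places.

New unemployment rate ≈ 14.20%.

Initially, labor force = 1,048.53 + 76.59 = 1,125.12 thousand, so u = 76.59/1,125.12 = 6.81%.
After the change, unemployed and labor force both rise by 97.00 → E = 1,048.53, U = 173.59, labor force = 1,222.12 thousand.
New unemployment rate = 173.59 / 1,222.12 = 14.20%.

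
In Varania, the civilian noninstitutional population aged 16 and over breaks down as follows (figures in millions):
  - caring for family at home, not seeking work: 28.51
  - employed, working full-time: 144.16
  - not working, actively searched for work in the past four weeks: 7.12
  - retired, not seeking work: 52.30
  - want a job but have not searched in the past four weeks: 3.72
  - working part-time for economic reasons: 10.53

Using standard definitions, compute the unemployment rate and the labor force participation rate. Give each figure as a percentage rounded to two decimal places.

Employed = 144.16 + 10.53 = 154.69 million (anyone who worked, including part-time for economic reasons, counts as employed).
Unemployed = 7.12 million.
Labor force = 154.69 + 7.12 = 161.81 million.
Not in labor force = 28.51 + 52.30 + 3.72 = 84.53 million (those not working and not actively searching are outside the labor force — including those who want a job but have given up searching).
Civilian working-age population = 161.81 + 84.53 = 246.34 million.
Unemployment rate = 7.12 / 161.81 = 4.40%.
Labor force participation rate = 161.81 / 246.34 = 65.69%.

Unemployment rate ≈ 4.40%; labor force participation rate ≈ 65.69%.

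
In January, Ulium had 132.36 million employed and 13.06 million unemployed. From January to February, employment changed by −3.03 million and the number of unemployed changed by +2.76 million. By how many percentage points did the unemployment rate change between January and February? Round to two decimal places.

The unemployment rate changed by +1.92 percentage points.

January: labor force = 132.36 + 13.06 = 145.42; u = 13.06/145.42 = 8.98%.
February: labor force = 129.33 + 15.82 = 145.15; u = 15.82/145.15 = 10.90%.
Change = 10.90% − 8.98% = +1.92 pp.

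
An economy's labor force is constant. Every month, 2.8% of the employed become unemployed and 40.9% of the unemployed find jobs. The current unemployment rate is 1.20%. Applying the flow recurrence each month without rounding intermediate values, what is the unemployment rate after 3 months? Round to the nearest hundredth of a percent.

Unemployment rate after three months ≈ 5.48%.

With a fixed labor force, u_{t+1} = u_t + s·(1−u_t) − f·u_t = u_t·(1−s−f) + s.
Here 1−s−f = 0.563 and s = 0.028.
u_1 = 0.012000 × 0.563 + 0.028 = 0.034756.
u_2 = 0.034756 × 0.563 + 0.028 = 0.047568.
u_3 = 0.047568 × 0.563 + 0.028 = 0.054781.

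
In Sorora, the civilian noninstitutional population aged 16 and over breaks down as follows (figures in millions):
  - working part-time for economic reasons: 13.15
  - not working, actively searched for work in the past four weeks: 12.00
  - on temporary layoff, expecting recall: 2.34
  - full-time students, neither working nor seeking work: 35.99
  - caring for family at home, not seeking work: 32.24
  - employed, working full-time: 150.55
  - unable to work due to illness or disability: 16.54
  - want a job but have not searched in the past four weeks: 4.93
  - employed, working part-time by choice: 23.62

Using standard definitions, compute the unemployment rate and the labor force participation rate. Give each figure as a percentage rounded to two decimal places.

Employed = 13.15 + 150.55 + 23.62 = 187.32 million (anyone who worked, including part-time for economic reasons, counts as employed).
Unemployed = 12.00 + 2.34 = 14.34 million (jobless and actively searching, or on temporary layoff).
Labor force = 187.32 + 14.34 = 201.66 million.
Not in labor force = 35.99 + 32.24 + 16.54 + 4.93 = 89.70 million (those not working and not actively searching are outside the labor force — including those who want a job but have given up searching).
Civilian working-age population = 201.66 + 89.70 = 291.36 million.
Unemployment rate = 14.34 / 201.66 = 7.11%.
Labor force participation rate = 201.66 / 291.36 = 69.21%.

Unemployment rate ≈ 7.11%; labor force participation rate ≈ 69.21%.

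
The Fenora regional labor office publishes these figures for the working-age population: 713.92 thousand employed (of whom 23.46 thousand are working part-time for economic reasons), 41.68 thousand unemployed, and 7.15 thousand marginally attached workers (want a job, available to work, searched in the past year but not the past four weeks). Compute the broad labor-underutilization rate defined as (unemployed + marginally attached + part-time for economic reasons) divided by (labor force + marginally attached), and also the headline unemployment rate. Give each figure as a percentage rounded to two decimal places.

Labor force = 713.92 + 41.68 = 755.60 thousand.
Numerator = 41.68 + 7.15 + 23.46 = 72.29 thousand.
Denominator = 755.60 + 7.15 = 762.75 thousand.
Broad rate = 72.29 / 762.75 = 9.48%.
Headline unemployment rate = 41.68 / 755.60 = 5.52%.

Broad underutilization rate ≈ 9.48%; headline unemployment rate ≈ 5.52%.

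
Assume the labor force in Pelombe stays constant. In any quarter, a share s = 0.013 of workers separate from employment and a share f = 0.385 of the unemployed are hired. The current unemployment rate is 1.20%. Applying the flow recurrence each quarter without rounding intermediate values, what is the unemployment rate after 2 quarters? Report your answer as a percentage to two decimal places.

With a fixed labor force, u_{t+1} = u_t + s·(1−u_t) − f·u_t = u_t·(1−s−f) + s.
Here 1−s−f = 0.602 and s = 0.013.
u_1 = 0.012000 × 0.602 + 0.013 = 0.020224.
u_2 = 0.020224 × 0.602 + 0.013 = 0.025175.

Unemployment rate after two quarters ≈ 2.52%.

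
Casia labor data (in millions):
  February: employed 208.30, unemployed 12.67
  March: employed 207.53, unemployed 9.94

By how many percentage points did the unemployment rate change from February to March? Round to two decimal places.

February: labor force = 208.30 + 12.67 = 220.97; u = 12.67/220.97 = 5.73%.
March: labor force = 207.53 + 9.94 = 217.47; u = 9.94/217.47 = 4.57%.
Change = 4.57% − 5.73% = −1.16 pp.

The unemployment rate changed by −1.16 percentage points.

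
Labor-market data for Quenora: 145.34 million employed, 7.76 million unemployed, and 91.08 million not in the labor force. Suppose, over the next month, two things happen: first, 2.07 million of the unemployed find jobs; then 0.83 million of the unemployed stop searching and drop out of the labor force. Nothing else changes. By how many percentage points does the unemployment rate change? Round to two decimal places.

Initially, labor force = 145.34 + 7.76 = 153.10 million, so u = 7.76/153.10 = 5.07%.
After the first change, unemployed falls and employed rises by 2.07; labor force unchanged → E = 147.41, U = 5.69, labor force = 153.10 million.
After the second change, unemployed and labor force both fall by 0.83 → E = 147.41, U = 4.86, labor force = 152.27 million.
New unemployment rate = 4.86 / 152.27 = 3.19%.
Change = 3.19% − 5.07% = −1.88 percentage points.

The unemployment rate changes by −1.88 percentage points.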